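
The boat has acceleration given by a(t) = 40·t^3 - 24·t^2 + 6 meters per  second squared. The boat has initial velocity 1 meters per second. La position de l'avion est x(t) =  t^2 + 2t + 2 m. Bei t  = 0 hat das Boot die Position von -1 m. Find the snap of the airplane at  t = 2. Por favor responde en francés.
En partant de la position x(t) = t^2 + 2·t + 2, nous prenons 4 dérivées. En prenant d/dt de x(t), nous trouvons v(t) = 2·t + 2. En dérivant la vitesse, nous obtenons l'accélération: a(t) = 2. En dérivant l'accélération, nous obtenons le jerk: j(t) = 0. La dérivée du jerk donne le snap: s(t) = 0. De l'équation du snap s(t) = 0, nous substituons t = 2 pour obtenir s = 0.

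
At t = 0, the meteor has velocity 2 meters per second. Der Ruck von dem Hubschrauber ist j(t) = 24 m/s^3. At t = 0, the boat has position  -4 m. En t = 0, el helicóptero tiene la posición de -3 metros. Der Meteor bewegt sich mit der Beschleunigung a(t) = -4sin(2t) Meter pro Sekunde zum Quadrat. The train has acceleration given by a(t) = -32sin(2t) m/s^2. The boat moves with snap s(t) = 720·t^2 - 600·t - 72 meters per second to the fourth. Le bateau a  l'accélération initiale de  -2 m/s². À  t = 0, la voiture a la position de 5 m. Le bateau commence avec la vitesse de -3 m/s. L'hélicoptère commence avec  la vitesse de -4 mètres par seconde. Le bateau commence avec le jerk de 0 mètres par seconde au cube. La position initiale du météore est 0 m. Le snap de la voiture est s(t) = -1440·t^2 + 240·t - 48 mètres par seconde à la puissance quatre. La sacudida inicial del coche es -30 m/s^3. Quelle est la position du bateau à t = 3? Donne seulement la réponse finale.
À t = 3, x = -22.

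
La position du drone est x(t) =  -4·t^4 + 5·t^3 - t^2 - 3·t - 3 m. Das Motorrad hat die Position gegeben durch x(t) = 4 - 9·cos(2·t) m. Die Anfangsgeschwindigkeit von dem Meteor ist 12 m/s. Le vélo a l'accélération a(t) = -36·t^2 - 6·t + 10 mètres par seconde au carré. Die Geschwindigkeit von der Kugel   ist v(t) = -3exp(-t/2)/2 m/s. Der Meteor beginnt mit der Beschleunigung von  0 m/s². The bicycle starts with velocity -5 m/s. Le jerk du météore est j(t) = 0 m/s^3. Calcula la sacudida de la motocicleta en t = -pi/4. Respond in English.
We must differentiate our position equation x(t) = 4 - 9·cos(2·t) 3 times. Differentiating position, we get velocity: v(t) = 18·sin(2·t). Differentiating velocity, we get acceleration: a(t) = 36·cos(2·t). The derivative of acceleration gives jerk: j(t) = -72·sin(2·t). From the given jerk equation j(t) = -72·sin(2·t), we substitute t = -pi/4 to get j = 72.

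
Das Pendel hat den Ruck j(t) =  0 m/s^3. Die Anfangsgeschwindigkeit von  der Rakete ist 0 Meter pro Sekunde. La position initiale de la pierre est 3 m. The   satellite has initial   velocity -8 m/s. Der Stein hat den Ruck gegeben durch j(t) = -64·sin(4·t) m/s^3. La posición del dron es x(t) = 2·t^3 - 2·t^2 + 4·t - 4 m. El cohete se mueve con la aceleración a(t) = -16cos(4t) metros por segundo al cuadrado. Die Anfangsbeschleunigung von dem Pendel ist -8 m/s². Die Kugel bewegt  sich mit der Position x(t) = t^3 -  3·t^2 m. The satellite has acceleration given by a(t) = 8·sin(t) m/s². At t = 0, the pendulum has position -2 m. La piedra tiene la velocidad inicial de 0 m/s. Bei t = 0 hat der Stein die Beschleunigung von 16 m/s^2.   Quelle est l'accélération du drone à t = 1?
Nous devons dériver notre équation de la position x(t) = 2·t^3 - 2·t^2 + 4·t - 4 2 fois. En prenant d/dt de x(t), nous trouvons v(t) = 6·t^2 - 4·t + 4. En prenant d/dt de v(t), nous trouvons a(t) = 12·t - 4. En utilisant a(t) = 12·t - 4 et en substituant t = 1, nous trouvons a = 8.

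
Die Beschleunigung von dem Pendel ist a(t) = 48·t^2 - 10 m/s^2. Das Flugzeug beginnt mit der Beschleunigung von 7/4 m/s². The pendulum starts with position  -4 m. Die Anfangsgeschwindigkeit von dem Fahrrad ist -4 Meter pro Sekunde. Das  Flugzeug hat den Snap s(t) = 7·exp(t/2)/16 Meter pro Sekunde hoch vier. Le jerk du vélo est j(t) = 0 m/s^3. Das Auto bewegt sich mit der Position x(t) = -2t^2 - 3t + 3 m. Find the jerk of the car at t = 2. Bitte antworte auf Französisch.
En partant de la position x(t) = -2·t^2 - 3·t + 3, nous prenons 3 dérivées. La dérivée de la position donne la vitesse: v(t) = -4·t - 3. La dérivée de la vitesse donne l'accélération: a(t) = -4. En prenant d/dt de a(t), nous trouvons j(t) = 0. En utilisant j(t) = 0 et en substituant t = 2, nous trouvons j = 0.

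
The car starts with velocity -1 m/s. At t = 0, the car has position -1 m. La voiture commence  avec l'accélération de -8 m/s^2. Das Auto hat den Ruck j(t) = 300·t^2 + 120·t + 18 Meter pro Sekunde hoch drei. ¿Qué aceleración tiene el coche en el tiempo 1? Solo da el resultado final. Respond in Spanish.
En t = 1, a = 170.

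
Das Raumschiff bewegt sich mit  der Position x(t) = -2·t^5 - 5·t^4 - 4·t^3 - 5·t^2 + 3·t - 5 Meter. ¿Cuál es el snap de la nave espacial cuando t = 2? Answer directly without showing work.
El snap en t = 2 es s = -600.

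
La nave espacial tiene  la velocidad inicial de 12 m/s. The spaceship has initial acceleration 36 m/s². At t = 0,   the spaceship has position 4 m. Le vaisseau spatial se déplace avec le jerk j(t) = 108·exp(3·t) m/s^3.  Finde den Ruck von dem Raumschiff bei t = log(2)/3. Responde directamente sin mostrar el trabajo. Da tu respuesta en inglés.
The answer is 216.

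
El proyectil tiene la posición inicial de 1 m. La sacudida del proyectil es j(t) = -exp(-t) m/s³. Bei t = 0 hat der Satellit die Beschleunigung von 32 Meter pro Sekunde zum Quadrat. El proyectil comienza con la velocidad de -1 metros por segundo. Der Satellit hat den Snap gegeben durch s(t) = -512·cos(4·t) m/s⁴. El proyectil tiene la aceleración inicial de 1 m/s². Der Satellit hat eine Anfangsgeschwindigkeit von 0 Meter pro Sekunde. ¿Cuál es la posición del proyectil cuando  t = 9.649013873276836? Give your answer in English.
We must find the integral of our jerk equation j(t) = -exp(-t) 3 times. Taking ∫j(t)dt and applying a(0) = 1, we find a(t) = exp(-t). Finding the antiderivative of a(t) and using v(0) = -1: v(t) = -exp(-t). Taking ∫v(t)dt and applying x(0) = 1, we find x(t) = exp(-t). From the given position equation x(t) = exp(-t), we substitute t = 9.649013873276836 to get x = 0.0000644891301431521.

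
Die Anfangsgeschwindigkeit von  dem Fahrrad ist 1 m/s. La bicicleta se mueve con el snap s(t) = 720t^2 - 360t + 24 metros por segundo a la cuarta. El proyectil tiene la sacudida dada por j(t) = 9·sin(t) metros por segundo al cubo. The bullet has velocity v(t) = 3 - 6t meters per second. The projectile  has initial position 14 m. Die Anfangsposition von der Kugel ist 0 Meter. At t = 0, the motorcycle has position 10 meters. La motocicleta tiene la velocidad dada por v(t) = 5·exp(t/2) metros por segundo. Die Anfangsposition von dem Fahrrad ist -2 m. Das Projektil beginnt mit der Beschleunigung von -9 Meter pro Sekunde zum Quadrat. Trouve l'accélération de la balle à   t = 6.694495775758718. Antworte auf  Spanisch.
Partiendo de la velocidad v(t) = 3 - 6·t, tomamos 1 derivada. Tomando d/dt de v(t), encontramos a(t) = -6. Usando a(t) = -6 y sustituyendo t = 6.694495775758718, encontramos a = -6.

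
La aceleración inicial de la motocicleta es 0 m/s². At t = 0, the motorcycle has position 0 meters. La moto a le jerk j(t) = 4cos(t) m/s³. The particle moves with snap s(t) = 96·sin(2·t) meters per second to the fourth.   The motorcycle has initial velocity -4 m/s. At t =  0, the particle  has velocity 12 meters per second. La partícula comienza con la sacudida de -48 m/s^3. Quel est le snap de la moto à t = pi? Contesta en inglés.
Starting from jerk j(t) = 4·cos(t), we take 1 derivative. Taking d/dt of j(t), we find s(t) = -4·sin(t). We have snap s(t) = -4·sin(t). Substituting t = pi: s(pi) = 0.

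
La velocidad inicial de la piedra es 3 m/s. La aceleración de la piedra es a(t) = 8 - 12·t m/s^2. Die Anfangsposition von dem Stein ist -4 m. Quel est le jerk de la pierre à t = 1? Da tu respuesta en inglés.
We must differentiate our acceleration equation a(t) = 8 - 12·t 1 time. Differentiating acceleration, we get jerk: j(t) = -12. Using j(t) = -12 and substituting t = 1, we find j = -12.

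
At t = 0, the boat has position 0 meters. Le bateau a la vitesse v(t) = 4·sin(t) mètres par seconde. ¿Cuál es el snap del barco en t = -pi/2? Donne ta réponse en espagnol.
Para resolver esto, necesitamos tomar 3 derivadas de nuestra ecuación de la velocidad v(t) = 4·sin(t). Tomando d/dt de v(t), encontramos a(t) = 4·cos(t). Tomando d/dt de a(t), encontramos j(t) = -4·sin(t). Derivando la sacudida, obtenemos el snap: s(t) = -4·cos(t). Usando s(t) = -4·cos(t) y sustituyendo t = -pi/2, encontramos s = 0.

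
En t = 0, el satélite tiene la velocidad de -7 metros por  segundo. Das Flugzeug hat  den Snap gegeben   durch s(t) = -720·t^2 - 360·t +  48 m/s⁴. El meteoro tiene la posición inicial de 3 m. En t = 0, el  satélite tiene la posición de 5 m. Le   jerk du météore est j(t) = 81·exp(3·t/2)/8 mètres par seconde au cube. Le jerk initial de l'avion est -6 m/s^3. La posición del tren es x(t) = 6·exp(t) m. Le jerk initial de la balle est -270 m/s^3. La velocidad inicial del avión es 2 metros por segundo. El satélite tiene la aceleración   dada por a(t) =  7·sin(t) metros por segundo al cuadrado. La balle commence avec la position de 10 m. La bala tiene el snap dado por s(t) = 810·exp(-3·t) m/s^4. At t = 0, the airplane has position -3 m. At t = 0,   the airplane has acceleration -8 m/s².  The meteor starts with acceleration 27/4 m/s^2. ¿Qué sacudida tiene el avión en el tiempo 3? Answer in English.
To find the answer, we compute 1 integral of s(t) = -720·t^2 - 360·t + 48. Taking ∫s(t)dt and applying j(0) = -6, we find j(t) = -240·t^3 - 180·t^2 + 48·t - 6. From the given jerk equation j(t) = -240·t^3 - 180·t^2 + 48·t - 6, we substitute t = 3 to get j = -7962.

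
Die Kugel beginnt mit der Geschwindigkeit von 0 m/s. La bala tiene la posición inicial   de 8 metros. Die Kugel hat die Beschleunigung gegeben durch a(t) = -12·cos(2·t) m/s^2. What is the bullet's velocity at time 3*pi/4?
To find the answer, we compute 1 integral of a(t) = -12·cos(2·t). Finding the antiderivative of a(t) and using v(0) = 0: v(t) = -6·sin(2·t). Using v(t) = -6·sin(2·t) and substituting t = 3*pi/4, we find v = 6.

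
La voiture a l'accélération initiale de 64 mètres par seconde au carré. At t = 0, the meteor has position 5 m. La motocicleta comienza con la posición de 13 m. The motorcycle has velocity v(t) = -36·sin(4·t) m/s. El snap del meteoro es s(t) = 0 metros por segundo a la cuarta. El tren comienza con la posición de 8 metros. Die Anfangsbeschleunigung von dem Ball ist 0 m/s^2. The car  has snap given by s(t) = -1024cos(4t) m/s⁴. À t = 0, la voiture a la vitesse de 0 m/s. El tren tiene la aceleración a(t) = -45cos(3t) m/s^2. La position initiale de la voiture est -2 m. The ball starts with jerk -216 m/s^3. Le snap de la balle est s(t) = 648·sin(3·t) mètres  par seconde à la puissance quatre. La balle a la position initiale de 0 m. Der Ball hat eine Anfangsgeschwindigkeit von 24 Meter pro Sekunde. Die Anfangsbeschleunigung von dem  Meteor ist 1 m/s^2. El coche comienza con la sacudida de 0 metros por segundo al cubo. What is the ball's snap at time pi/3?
From the given snap equation s(t) = 648·sin(3·t), we substitute t = pi/3 to get s = 0.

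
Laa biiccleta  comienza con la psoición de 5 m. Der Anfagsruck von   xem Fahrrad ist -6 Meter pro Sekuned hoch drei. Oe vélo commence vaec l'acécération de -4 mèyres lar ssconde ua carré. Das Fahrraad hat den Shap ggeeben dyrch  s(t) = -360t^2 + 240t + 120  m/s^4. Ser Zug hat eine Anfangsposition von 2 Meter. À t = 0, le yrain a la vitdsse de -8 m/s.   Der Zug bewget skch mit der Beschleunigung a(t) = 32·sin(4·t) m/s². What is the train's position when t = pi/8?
We need to integrate our acceleration equation a(t) = 32·sin(4·t) 2 times. Taking ∫a(t)dt and applying v(0) = -8, we find v(t) = -8·cos(4·t). The integral of velocity is position. Using x(0) = 2, we get x(t) = 2 - 2·sin(4·t). From the given position equation x(t) = 2 - 2·sin(4·t), we substitute t = pi/8 to get x = 0.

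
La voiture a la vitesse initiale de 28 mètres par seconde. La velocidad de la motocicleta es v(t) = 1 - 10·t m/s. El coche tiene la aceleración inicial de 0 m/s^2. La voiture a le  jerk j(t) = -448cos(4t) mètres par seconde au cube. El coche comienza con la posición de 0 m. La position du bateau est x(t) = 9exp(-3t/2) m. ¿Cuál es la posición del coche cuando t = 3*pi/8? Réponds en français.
Nous devons trouver l'intégrale de notre équation du jerk j(t) = -448·cos(4·t) 3 fois. La primitive du jerk est l'accélération. En utilisant a(0) = 0, nous obtenons a(t) = -112·sin(4·t). La primitive de l'accélération est la vitesse. En utilisant v(0) = 28, nous obtenons v(t) = 28·cos(4·t). L'intégrale de la vitesse est la position. En utilisant x(0) = 0, nous obtenons x(t) = 7·sin(4·t). Nous avons la position x(t) = 7·sin(4·t). En substituant t = 3*pi/8: x(3*pi/8) = -7.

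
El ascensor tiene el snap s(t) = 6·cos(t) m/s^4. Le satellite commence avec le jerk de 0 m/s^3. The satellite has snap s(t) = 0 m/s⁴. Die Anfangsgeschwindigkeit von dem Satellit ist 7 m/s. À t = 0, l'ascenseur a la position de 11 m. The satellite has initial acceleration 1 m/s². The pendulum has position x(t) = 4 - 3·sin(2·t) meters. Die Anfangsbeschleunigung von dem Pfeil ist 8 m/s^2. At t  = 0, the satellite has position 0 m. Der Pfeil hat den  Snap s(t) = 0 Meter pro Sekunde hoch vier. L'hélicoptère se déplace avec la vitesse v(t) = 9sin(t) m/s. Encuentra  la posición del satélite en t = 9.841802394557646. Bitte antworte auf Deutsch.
Wir müssen unsere Gleichung für den Snap s(t) = 0 4-mal integrieren. Mit ∫s(t)dt und Anwendung von j(0) = 0, finden wir j(t) = 0. Durch Integration von dem Ruck und Verwendung der Anfangsbedingung a(0) = 1, erhalten wir a(t) = 1. Durch Integration von der Beschleunigung und Verwendung der Anfangsbedingung v(0) = 7, erhalten wir v(t) = t + 7. Durch Integration von der Geschwindigkeit und Verwendung der Anfangsbedingung x(0) = 0, erhalten wir x(t) = t^2/2 + 7·t. Wir haben die Position x(t) = t^2/2 + 7·t. Durch Einsetzen von t = 9.841802394557646: x(9.841802394557646) = 117.323153948664.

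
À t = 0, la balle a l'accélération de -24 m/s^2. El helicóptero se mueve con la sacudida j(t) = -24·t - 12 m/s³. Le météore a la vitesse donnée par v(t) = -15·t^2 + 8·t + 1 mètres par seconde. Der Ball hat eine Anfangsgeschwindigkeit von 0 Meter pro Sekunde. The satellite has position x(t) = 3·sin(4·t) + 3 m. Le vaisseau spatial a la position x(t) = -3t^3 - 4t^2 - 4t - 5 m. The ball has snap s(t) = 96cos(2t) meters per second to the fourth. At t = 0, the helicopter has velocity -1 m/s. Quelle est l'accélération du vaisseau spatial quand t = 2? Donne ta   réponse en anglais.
To solve this, we need to take 2 derivatives of our position equation x(t) = -3·t^3 - 4·t^2 - 4·t - 5. Differentiating position, we get velocity: v(t) = -9·t^2 - 8·t - 4. The derivative of velocity gives acceleration: a(t) = -18·t - 8. From the given acceleration equation a(t) = -18·t - 8, we substitute t = 2 to get a = -44.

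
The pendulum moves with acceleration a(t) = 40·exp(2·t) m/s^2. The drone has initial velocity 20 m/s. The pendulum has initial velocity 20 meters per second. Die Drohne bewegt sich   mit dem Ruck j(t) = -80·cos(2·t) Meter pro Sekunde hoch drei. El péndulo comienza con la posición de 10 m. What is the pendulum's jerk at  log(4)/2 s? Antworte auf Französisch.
Pour résoudre ceci, nous devons prendre 1 dérivée de notre équation de l'accélération a(t) = 40·exp(2·t). En dérivant l'accélération, nous obtenons le jerk: j(t) = 80·exp(2·t). Nous avons le jerk j(t) = 80·exp(2·t). En substituant t = log(4)/2: j(log(4)/2) = 320.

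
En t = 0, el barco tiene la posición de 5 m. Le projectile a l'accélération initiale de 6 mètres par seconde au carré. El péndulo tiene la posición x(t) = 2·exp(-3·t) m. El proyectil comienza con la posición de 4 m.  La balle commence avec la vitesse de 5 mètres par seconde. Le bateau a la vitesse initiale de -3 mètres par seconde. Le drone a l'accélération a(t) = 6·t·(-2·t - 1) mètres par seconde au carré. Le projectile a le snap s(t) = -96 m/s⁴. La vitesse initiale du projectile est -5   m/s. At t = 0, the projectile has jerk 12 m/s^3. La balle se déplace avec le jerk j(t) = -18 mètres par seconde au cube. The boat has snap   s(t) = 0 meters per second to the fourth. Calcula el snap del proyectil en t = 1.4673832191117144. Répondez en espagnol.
Tenemos el snap s(t) = -96. Sustituyendo t = 1.4673832191117144: s(1.4673832191117144) = -96.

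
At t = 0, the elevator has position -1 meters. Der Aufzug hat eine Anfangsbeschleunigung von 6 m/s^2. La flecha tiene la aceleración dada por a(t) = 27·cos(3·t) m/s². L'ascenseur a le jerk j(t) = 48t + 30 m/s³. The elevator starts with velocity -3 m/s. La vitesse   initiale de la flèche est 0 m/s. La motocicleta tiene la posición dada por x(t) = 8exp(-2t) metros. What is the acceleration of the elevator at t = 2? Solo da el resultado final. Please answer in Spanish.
La respuesta es 162.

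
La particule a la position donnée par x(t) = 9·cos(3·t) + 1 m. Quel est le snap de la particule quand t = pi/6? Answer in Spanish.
Debemos derivar nuestra ecuación de la posición x(t) = 9·cos(3·t) + 1 4 veces. Derivando la posición, obtenemos la velocidad: v(t) = -27·sin(3·t). Tomando d/dt de v(t), encontramos a(t) = -81·cos(3·t). Tomando d/dt de a(t), encontramos j(t) = 243·sin(3·t). Derivando la sacudida, obtenemos el snap: s(t) = 729·cos(3·t). De la ecuación del snap s(t) = 729·cos(3·t), sustituimos t = pi/6 para obtener s = 0.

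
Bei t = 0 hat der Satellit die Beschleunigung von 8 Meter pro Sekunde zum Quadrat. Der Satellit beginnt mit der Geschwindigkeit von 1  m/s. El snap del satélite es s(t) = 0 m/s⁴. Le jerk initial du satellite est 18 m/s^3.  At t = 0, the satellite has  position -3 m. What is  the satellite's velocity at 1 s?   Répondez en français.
En partant du snap s(t) = 0, nous prenons 3 intégrales. En intégrant le snap et en utilisant la condition initiale j(0) = 18, nous obtenons j(t) = 18. L'intégrale du jerk, avec a(0) = 8, donne l'accélération: a(t) = 18·t + 8. En intégrant l'accélération et en utilisant la condition initiale v(0) = 1, nous obtenons v(t) = 9·t^2 + 8·t + 1. Nous avons la vitesse v(t) = 9·t^2 + 8·t + 1. En substituant t = 1: v(1) = 18.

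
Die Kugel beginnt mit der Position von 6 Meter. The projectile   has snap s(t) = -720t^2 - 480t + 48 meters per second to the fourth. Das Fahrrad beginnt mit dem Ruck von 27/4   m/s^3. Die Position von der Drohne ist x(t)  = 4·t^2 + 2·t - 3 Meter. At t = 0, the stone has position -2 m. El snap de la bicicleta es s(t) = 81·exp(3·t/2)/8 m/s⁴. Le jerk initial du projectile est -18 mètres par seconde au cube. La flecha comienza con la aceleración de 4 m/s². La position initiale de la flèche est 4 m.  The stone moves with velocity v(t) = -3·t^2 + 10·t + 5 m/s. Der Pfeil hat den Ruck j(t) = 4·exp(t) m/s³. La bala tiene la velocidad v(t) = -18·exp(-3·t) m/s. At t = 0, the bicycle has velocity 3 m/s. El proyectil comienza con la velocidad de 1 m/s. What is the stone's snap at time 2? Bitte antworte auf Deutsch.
Wir müssen unsere Gleichung für die Geschwindigkeit v(t) = -3·t^2 + 10·t + 5 3-mal ableiten. Die Ableitung von der Geschwindigkeit ergibt die Beschleunigung: a(t) = 10 - 6·t. Durch Ableiten von der Beschleunigung erhalten wir den Ruck: j(t) = -6. Die Ableitung von dem Ruck ergibt den Snap: s(t) = 0. Wir haben den Snap s(t) = 0. Durch Einsetzen von t = 2: s(2) = 0.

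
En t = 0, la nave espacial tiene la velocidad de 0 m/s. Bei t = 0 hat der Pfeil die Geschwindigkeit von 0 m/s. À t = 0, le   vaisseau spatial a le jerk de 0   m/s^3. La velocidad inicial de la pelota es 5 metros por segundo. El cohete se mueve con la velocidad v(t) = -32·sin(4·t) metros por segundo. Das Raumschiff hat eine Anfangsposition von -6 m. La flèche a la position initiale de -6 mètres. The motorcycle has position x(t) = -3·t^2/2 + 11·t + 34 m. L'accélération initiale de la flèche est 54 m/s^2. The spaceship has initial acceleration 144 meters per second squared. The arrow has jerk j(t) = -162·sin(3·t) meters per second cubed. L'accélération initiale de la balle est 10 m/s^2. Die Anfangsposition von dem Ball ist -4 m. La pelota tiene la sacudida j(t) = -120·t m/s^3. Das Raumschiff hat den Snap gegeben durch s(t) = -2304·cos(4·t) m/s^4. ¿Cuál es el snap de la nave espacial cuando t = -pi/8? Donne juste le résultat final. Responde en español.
El snap en t = -pi/8 es s = 0.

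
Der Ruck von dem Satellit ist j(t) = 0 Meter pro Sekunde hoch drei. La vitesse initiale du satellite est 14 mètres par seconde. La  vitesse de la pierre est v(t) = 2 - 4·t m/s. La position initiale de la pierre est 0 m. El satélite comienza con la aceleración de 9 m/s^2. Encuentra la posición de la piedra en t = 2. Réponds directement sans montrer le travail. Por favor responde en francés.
À t = 2, x = -4.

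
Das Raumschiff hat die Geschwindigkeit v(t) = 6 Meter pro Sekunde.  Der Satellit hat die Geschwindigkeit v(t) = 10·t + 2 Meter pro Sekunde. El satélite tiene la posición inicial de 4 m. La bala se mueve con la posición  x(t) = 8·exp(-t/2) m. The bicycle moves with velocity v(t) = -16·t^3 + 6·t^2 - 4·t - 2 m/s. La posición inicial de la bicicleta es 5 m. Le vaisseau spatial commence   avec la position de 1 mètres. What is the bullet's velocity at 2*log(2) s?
We must differentiate our position equation x(t) = 8·exp(-t/2) 1 time. Differentiating position, we get velocity: v(t) = -4·exp(-t/2). We have velocity v(t) = -4·exp(-t/2). Substituting t = 2*log(2): v(2*log(2)) = -2.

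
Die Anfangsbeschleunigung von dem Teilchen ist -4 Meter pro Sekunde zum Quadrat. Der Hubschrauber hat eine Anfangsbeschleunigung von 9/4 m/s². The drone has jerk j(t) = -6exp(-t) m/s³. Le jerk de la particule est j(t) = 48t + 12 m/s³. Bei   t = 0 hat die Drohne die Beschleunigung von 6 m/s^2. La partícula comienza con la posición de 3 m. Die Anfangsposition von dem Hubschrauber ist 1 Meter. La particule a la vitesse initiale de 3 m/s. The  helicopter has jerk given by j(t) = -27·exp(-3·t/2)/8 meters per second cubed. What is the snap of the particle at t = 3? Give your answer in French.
Nous devons dériver notre équation du jerk j(t) = 48·t + 12 1 fois. En dérivant le jerk, nous obtenons le snap: s(t) = 48. En utilisant s(t) = 48 et en substituant t = 3, nous trouvons s = 48.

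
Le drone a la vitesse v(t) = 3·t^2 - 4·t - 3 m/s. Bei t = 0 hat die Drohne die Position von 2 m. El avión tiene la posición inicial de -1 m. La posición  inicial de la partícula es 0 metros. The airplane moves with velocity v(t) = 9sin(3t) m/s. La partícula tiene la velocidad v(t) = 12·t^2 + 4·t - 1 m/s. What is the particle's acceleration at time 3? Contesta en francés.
Pour résoudre ceci, nous devons prendre 1 dérivée de notre équation de la vitesse v(t) = 12·t^2 + 4·t - 1. En prenant d/dt de v(t), nous trouvons a(t) = 24·t + 4. De l'équation de l'accélération a(t) = 24·t + 4, nous substituons t = 3 pour obtenir a = 76.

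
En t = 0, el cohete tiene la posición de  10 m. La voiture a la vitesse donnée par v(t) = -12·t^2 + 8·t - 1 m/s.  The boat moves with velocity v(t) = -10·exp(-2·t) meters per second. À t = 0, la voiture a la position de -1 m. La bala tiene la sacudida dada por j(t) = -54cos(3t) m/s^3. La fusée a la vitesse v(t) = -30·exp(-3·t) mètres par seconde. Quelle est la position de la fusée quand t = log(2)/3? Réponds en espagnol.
Partiendo de la velocidad v(t) = -30·exp(-3·t), tomamos 1 integral. La integral de la velocidad, con x(0) = 10, da la posición: x(t) = 10·exp(-3·t). De la ecuación de la posición x(t) = 10·exp(-3·t), sustituimos t = log(2)/3 para obtener x = 5.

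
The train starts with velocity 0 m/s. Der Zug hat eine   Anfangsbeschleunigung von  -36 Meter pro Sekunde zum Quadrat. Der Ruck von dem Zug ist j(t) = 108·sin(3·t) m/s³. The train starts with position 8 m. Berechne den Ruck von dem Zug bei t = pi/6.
Mit j(t) = 108·sin(3·t) und Einsetzen von t = pi/6, finden wir j = 108.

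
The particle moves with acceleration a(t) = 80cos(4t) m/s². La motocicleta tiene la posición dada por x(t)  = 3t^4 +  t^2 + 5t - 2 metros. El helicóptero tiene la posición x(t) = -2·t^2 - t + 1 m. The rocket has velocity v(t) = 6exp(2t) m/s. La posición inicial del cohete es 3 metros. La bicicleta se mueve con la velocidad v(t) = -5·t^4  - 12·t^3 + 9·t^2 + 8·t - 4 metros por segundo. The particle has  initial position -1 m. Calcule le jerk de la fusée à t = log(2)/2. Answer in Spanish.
Debemos derivar nuestra ecuación de la velocidad v(t) = 6·exp(2·t) 2 veces. Derivando la velocidad, obtenemos la aceleración: a(t) = 12·exp(2·t). Tomando d/dt de a(t), encontramos j(t) = 24·exp(2·t). Usando j(t) = 24·exp(2·t) y sustituyendo t = log(2)/2, encontramos j = 48.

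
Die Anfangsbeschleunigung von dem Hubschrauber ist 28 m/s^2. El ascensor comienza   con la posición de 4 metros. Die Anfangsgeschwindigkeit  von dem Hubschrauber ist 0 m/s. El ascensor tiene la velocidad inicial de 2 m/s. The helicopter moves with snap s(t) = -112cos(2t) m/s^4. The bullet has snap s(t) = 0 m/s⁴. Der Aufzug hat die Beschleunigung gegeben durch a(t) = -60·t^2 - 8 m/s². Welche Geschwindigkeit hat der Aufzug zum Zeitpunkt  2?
Um dies zu lösen, müssen wir 1 Integral unserer Gleichung für die Beschleunigung a(t) = -60·t^2 - 8 finden. Mit ∫a(t)dt und Anwendung von v(0) = 2, finden wir v(t) = -20·t^3 - 8·t + 2. Mit v(t) = -20·t^3 - 8·t + 2 und Einsetzen von t = 2, finden wir v = -174.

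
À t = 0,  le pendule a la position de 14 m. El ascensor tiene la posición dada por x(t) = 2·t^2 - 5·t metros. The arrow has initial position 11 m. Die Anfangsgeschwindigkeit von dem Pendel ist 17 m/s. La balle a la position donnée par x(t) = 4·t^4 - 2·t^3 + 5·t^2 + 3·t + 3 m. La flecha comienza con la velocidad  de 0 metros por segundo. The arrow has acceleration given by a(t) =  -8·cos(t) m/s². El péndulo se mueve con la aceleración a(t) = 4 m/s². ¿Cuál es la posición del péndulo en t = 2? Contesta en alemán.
Um dies zu lösen, müssen wir 2 Stammfunktionen unserer Gleichung für die Beschleunigung a(t) = 4 finden. Durch Integration von der Beschleunigung und Verwendung der Anfangsbedingung v(0) = 17, erhalten wir v(t) = 4·t + 17. Die Stammfunktion von der Geschwindigkeit ist die Position. Mit x(0) = 14 erhalten wir x(t) = 2·t^2 + 17·t + 14. Wir haben die Position x(t) = 2·t^2 + 17·t + 14. Durch Einsetzen von t = 2: x(2) = 56.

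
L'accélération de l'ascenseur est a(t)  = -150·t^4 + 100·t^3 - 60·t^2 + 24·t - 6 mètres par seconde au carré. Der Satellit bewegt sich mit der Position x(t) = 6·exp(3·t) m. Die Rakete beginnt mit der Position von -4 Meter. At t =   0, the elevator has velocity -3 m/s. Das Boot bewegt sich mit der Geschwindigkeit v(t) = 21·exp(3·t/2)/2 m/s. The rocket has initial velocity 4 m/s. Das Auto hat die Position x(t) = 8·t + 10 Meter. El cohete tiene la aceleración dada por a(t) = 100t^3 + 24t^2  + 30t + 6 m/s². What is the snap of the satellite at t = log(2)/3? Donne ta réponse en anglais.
To solve this, we need to take 4 derivatives of our position equation x(t) = 6·exp(3·t). The derivative of position gives velocity: v(t) = 18·exp(3·t). The derivative of velocity gives acceleration: a(t) = 54·exp(3·t). Differentiating acceleration, we get jerk: j(t) = 162·exp(3·t). Taking d/dt of j(t), we find s(t) = 486·exp(3·t). We have snap s(t) = 486·exp(3·t). Substituting t = log(2)/3: s(log(2)/3) = 972.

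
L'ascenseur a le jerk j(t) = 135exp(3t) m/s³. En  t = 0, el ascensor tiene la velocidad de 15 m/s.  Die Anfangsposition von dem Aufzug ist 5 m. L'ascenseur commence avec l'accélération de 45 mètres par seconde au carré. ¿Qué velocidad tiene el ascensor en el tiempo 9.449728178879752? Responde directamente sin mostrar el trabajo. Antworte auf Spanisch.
La respuesta es 30759953157953.3.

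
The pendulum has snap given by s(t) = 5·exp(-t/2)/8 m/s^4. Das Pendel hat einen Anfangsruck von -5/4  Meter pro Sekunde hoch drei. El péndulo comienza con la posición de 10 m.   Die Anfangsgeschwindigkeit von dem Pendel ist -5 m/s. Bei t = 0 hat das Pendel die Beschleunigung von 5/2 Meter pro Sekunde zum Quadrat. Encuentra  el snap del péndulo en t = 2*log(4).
Tenemos el snap s(t) = 5·exp(-t/2)/8. Sustituyendo t = 2*log(4): s(2*log(4)) = 5/32.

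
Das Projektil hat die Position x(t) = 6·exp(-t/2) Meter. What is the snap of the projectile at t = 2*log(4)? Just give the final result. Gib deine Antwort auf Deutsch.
Der Snap bei t = 2*log(4) ist s = 3/32.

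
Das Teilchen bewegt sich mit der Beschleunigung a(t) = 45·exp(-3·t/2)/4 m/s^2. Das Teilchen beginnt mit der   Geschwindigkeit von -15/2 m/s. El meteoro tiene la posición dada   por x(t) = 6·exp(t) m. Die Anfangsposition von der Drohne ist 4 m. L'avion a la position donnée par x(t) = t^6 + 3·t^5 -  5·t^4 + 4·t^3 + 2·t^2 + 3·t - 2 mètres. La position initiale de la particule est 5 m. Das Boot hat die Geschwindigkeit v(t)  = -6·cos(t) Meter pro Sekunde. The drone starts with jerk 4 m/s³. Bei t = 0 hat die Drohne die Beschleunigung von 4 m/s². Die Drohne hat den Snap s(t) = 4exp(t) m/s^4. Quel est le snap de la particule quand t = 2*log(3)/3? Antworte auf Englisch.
We must differentiate our acceleration equation a(t) = 45·exp(-3·t/2)/4 2 times. Taking d/dt of a(t), we find j(t) = -135·exp(-3·t/2)/8. Differentiating jerk, we get snap: s(t) = 405·exp(-3·t/2)/16. From the given snap equation s(t) = 405·exp(-3·t/2)/16, we substitute t = 2*log(3)/3 to get s = 135/16.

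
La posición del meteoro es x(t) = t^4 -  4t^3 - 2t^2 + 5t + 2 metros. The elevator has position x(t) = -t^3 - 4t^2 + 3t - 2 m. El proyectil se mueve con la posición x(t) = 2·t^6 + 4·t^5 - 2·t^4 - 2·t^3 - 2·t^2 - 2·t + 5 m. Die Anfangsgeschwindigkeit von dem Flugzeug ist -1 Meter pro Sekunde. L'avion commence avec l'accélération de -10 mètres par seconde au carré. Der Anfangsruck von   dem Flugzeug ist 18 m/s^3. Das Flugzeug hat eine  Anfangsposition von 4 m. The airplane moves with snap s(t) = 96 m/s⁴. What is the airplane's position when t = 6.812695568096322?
We need to integrate our snap equation s(t) = 96 4 times. The integral of snap, with j(0) = 18, gives jerk: j(t) = 96·t + 18. Taking ∫j(t)dt and applying a(0) = -10, we find a(t) = 48·t^2 + 18·t - 10. Integrating acceleration and using the initial condition v(0) = -1, we get v(t) = 16·t^3 + 9·t^2 - 10·t - 1. The integral of velocity is position. Using x(0) = 4, we get x(t) = 4·t^4 + 3·t^3 - 5·t^2 - t + 4. Using x(t) = 4·t^4 + 3·t^3 - 5·t^2 - t + 4 and substituting t = 6.812695568096322, we find x = 9330.31223463516.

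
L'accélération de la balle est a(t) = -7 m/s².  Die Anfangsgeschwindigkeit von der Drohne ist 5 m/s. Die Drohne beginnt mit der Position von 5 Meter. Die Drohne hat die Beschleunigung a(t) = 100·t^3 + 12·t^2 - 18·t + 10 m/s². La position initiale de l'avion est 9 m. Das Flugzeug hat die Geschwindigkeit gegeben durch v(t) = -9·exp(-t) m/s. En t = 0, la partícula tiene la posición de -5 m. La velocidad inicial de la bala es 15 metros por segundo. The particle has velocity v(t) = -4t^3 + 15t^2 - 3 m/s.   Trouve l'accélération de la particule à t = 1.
En partant de la vitesse v(t) = -4·t^3 + 15·t^2 - 3, nous prenons 1 dérivée. En prenant d/dt de v(t), nous trouvons a(t) = -12·t^2 + 30·t. De l'équation de l'accélération a(t) = -12·t^2 + 30·t, nous substituons t = 1 pour obtenir a = 18.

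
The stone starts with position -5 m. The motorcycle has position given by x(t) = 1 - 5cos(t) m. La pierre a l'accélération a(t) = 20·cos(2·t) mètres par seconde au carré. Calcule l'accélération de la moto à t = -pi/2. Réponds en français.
En partant de la position x(t) = 1 - 5·cos(t), nous prenons 2 dérivées. En prenant d/dt de x(t), nous trouvons v(t) = 5·sin(t). En dérivant la vitesse, nous obtenons l'accélération: a(t) = 5·cos(t). De l'équation de l'accélération a(t) = 5·cos(t), nous substituons t = -pi/2 pour obtenir a = 0.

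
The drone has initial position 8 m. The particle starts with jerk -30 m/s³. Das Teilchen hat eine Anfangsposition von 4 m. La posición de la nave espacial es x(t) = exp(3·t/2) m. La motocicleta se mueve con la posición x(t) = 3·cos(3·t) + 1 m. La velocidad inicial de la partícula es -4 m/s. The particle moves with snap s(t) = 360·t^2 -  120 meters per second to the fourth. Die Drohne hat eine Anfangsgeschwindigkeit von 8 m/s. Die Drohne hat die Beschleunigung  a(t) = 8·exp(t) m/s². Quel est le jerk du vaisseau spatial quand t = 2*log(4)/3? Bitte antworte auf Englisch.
To solve this, we need to take 3 derivatives of our position equation x(t) = exp(3·t/2). Differentiating position, we get velocity: v(t) = 3·exp(3·t/2)/2. Differentiating velocity, we get acceleration: a(t) = 9·exp(3·t/2)/4. The derivative of acceleration gives jerk: j(t) = 27·exp(3·t/2)/8. From the given jerk equation j(t) = 27·exp(3·t/2)/8, we substitute t = 2*log(4)/3 to get j = 27/2.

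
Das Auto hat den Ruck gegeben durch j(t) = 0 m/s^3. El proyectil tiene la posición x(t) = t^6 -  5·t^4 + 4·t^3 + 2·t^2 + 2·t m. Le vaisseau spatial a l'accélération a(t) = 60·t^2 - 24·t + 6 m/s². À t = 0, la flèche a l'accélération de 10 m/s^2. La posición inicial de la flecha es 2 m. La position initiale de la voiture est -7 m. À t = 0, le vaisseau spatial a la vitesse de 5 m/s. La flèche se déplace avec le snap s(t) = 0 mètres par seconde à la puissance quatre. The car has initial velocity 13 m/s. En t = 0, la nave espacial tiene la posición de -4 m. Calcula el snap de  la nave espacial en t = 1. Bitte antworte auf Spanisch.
Partiendo de la aceleración a(t) = 60·t^2 - 24·t + 6, tomamos 2 derivadas. Tomando d/dt de a(t), encontramos j(t) = 120·t - 24. Tomando d/dt de j(t), encontramos s(t) = 120. De la ecuación del snap s(t) = 120, sustituimos t = 1 para obtener s = 120.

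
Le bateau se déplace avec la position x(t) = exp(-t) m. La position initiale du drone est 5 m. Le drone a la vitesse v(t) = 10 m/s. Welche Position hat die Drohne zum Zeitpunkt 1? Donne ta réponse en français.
En partant de la vitesse v(t) = 10, nous prenons 1 intégrale. La primitive de la vitesse est la position. En utilisant x(0) = 5, nous obtenons x(t) = 10·t + 5. En utilisant x(t) = 10·t + 5 et en substituant t = 1, nous trouvons x = 15.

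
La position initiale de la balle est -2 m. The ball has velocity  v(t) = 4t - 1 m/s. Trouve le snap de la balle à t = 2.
Nous devons dériver notre équation de la vitesse v(t) = 4·t - 1 3 fois. En prenant d/dt de v(t), nous trouvons a(t) = 4. La dérivée de l'accélération donne le jerk: j(t) = 0. En dérivant le jerk, nous obtenons le snap: s(t) = 0. De l'équation du snap s(t) = 0, nous substituons t = 2 pour obtenir s = 0.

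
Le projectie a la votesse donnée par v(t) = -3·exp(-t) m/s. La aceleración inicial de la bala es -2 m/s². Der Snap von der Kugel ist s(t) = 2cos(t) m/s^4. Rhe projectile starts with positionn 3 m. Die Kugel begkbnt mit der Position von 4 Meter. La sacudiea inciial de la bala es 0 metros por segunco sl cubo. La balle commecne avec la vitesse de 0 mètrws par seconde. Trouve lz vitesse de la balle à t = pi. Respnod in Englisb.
We need to integrate our snap equation s(t) = 2·cos(t) 3 times. Finding the integral of s(t) and using j(0) = 0: j(t) = 2·sin(t). Taking ∫j(t)dt and applying a(0) = -2, we find a(t) = -2·cos(t). Integrating acceleration and using the initial condition v(0) = 0, we get v(t) = -2·sin(t). Using v(t) = -2·sin(t) and substituting t = pi, we find v = 0.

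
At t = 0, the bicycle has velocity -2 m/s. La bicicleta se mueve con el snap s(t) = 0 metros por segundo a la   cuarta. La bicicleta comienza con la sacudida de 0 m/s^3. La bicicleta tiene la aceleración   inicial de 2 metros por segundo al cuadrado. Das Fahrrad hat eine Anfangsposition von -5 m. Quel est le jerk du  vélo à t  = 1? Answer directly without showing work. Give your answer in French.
À t = 1, j = 0.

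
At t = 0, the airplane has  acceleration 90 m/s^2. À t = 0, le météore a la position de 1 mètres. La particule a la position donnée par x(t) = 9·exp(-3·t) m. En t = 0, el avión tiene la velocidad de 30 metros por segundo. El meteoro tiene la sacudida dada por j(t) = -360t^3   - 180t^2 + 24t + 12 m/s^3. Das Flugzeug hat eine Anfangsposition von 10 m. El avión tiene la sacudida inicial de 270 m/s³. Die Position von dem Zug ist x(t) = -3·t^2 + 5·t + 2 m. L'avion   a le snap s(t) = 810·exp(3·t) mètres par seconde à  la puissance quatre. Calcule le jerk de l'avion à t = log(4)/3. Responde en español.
Partiendo del snap s(t) = 810·exp(3·t), tomamos 1 integral. La integral del snap es la sacudida. Usando j(0) = 270, obtenemos j(t) = 270·exp(3·t). Tenemos la sacudida j(t) = 270·exp(3·t). Sustituyendo t = log(4)/3: j(log(4)/3) = 1080.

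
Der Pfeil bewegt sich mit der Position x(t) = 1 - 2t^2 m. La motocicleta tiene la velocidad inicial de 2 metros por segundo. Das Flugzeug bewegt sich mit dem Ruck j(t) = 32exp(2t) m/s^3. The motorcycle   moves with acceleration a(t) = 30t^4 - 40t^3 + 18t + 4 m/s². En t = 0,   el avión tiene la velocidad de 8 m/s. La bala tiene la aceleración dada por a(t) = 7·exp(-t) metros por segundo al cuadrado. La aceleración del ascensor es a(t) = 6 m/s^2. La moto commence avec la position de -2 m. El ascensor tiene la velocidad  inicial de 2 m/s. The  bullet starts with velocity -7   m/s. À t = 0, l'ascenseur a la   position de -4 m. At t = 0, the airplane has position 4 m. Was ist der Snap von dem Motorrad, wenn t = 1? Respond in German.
Ausgehend von der Beschleunigung a(t) = 30·t^4 - 40·t^3 + 18·t + 4, nehmen wir 2 Ableitungen. Die Ableitung von der Beschleunigung ergibt den Ruck: j(t) = 120·t^3 - 120·t^2 + 18. Durch Ableiten von dem Ruck erhalten wir den Snap: s(t) = 360·t^2 - 240·t. Mit s(t) = 360·t^2 - 240·t und Einsetzen von t = 1, finden wir s = 120.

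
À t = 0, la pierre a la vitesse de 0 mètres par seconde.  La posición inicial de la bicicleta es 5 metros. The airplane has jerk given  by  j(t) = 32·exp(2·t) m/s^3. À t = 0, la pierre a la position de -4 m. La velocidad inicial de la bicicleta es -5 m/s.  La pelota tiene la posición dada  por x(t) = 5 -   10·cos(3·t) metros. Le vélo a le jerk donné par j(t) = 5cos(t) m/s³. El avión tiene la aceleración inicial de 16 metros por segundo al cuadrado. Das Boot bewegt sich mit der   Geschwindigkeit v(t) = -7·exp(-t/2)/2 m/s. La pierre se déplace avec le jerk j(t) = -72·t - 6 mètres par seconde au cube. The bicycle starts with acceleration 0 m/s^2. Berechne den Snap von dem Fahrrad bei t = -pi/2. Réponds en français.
Pour résoudre ceci, nous devons prendre 1 dérivée de notre équation du jerk j(t) = 5·cos(t). En prenant d/dt de j(t), nous trouvons s(t) = -5·sin(t). Nous avons le snap s(t) = -5·sin(t). En substituant t = -pi/2: s(-pi/2) = 5.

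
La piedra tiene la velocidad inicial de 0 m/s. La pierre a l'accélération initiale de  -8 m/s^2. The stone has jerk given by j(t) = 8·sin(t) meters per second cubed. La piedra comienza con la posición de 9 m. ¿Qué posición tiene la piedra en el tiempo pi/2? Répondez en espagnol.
Debemos encontrar la integral de nuestra ecuación de la sacudida j(t) = 8·sin(t) 3 veces. La integral de la sacudida es la aceleración. Usando a(0) = -8, obtenemos a(t) = -8·cos(t). La antiderivada de la aceleración, con v(0) = 0, da la velocidad: v(t) = -8·sin(t). Integrando la velocidad y usando la condición inicial x(0) = 9, obtenemos x(t) = 8·cos(t) + 1. Tenemos la posición x(t) = 8·cos(t) + 1. Sustituyendo t = pi/2: x(pi/2) = 1.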